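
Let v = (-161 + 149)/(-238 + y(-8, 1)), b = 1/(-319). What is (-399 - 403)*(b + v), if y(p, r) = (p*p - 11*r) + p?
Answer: -2915270/61567 ≈ -47.351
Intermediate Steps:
b = -1/319 ≈ -0.0031348
y(p, r) = p + p² - 11*r (y(p, r) = (p² - 11*r) + p = p + p² - 11*r)
v = 12/193 (v = (-161 + 149)/(-238 + (-8 + (-8)² - 11*1)) = -12/(-238 + (-8 + 64 - 11)) = -12/(-238 + 45) = -12/(-193) = -12*(-1/193) = 12/193 ≈ 0.062176)
(-399 - 403)*(b + v) = (-399 - 403)*(-1/319 + 12/193) = -802*3635/61567 = -2915270/61567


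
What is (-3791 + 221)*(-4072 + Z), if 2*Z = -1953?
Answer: 18023145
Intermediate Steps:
Z = -1953/2 (Z = (1/2)*(-1953) = -1953/2 ≈ -976.50)
(-3791 + 221)*(-4072 + Z) = (-3791 + 221)*(-4072 - 1953/2) = -3570*(-10097/2) = 18023145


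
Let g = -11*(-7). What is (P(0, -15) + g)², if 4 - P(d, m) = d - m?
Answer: 4356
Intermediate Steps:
P(d, m) = 4 + m - d (P(d, m) = 4 - (d - m) = 4 + (m - d) = 4 + m - d)
g = 77
(P(0, -15) + g)² = ((4 - 15 - 1*0) + 77)² = ((4 - 15 + 0) + 77)² = (-11 + 77)² = 66² = 4356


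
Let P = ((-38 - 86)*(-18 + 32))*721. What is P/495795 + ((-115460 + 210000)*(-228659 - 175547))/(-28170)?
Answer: 631536467488876/465551505 ≈ 1.3565e+6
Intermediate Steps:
P = -1251656 (P = -124*14*721 = -1736*721 = -1251656)
P/495795 + ((-115460 + 210000)*(-228659 - 175547))/(-28170) = -1251656/495795 + ((-115460 + 210000)*(-228659 - 175547))/(-28170) = -1251656*1/495795 + (94540*(-404206))*(-1/28170) = -1251656/495795 - 38213635240*(-1/28170) = -1251656/495795 + 3821363524/2817 = 631536467488876/465551505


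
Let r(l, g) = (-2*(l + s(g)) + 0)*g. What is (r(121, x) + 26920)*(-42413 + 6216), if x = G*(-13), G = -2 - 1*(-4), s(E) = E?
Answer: -1153236420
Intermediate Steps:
G = 2 (G = -2 + 4 = 2)
x = -26 (x = 2*(-13) = -26)
r(l, g) = g*(-2*g - 2*l) (r(l, g) = (-2*(l + g) + 0)*g = (-2*(g + l) + 0)*g = ((-2*g - 2*l) + 0)*g = (-2*g - 2*l)*g = g*(-2*g - 2*l))
(r(121, x) + 26920)*(-42413 + 6216) = (-2*(-26)*(-26 + 121) + 26920)*(-42413 + 6216) = (-2*(-26)*95 + 26920)*(-36197) = (4940 + 26920)*(-36197) = 31860*(-36197) = -1153236420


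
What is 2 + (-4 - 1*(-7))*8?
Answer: 26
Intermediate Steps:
2 + (-4 - 1*(-7))*8 = 2 + (-4 + 7)*8 = 2 + 3*8 = 2 + 24 = 26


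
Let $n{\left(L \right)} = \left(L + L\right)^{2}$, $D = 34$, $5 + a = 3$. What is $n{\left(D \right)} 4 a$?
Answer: $-36992$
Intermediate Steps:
$a = -2$ ($a = -5 + 3 = -2$)
$n{\left(L \right)} = 4 L^{2}$ ($n{\left(L \right)} = \left(2 L\right)^{2} = 4 L^{2}$)
$n{\left(D \right)} 4 a = 4 \cdot 34^{2} \cdot 4 \left(-2\right) = 4 \cdot 1156 \left(-8\right) = 4624 \left(-8\right) = -36992$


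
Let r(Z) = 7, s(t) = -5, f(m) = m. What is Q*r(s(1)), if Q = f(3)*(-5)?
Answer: -105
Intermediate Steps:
Q = -15 (Q = 3*(-5) = -15)
Q*r(s(1)) = -15*7 = -105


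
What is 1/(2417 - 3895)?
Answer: -1/1478 ≈ -0.00067659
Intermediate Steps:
1/(2417 - 3895) = 1/(-1478) = 1*(-1/1478) = -1/1478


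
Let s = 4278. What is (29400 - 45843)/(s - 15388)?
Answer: 16443/11110 ≈ 1.4800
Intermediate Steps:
(29400 - 45843)/(s - 15388) = (29400 - 45843)/(4278 - 15388) = -16443/(-11110) = -16443*(-1/11110) = 16443/11110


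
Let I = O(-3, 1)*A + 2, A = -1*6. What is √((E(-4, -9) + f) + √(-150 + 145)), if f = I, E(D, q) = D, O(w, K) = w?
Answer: √(16 + I*√5) ≈ 4.0097 + 0.27883*I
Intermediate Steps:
A = -6
I = 20 (I = -3*(-6) + 2 = 18 + 2 = 20)
f = 20
√((E(-4, -9) + f) + √(-150 + 145)) = √((-4 + 20) + √(-150 + 145)) = √(16 + √(-5)) = √(16 + I*√5)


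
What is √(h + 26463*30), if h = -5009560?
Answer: I*√4215670 ≈ 2053.2*I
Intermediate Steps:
√(h + 26463*30) = √(-5009560 + 26463*30) = √(-5009560 + 793890) = √(-4215670) = I*√4215670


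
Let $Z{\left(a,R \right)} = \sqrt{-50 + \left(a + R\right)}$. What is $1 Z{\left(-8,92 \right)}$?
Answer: $\sqrt{34} \approx 5.8309$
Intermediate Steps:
$Z{\left(a,R \right)} = \sqrt{-50 + R + a}$ ($Z{\left(a,R \right)} = \sqrt{-50 + \left(R + a\right)} = \sqrt{-50 + R + a}$)
$1 Z{\left(-8,92 \right)} = 1 \sqrt{-50 + 92 - 8} = 1 \sqrt{34} = \sqrt{34}$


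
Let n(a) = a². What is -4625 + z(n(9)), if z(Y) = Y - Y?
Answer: -4625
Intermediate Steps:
z(Y) = 0
-4625 + z(n(9)) = -4625 + 0 = -4625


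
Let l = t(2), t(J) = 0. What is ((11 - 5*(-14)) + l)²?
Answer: 6561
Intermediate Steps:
l = 0
((11 - 5*(-14)) + l)² = ((11 - 5*(-14)) + 0)² = ((11 - 1*(-70)) + 0)² = ((11 + 70) + 0)² = (81 + 0)² = 81² = 6561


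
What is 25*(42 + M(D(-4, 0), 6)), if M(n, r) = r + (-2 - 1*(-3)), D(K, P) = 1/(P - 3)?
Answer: 1225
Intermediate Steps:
D(K, P) = 1/(-3 + P)
M(n, r) = 1 + r (M(n, r) = r + (-2 + 3) = r + 1 = 1 + r)
25*(42 + M(D(-4, 0), 6)) = 25*(42 + (1 + 6)) = 25*(42 + 7) = 25*49 = 1225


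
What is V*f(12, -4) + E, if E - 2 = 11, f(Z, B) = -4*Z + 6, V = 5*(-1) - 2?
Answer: 307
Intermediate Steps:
V = -7 (V = -5 - 2 = -7)
f(Z, B) = 6 - 4*Z
E = 13 (E = 2 + 11 = 13)
V*f(12, -4) + E = -7*(6 - 4*12) + 13 = -7*(6 - 48) + 13 = -7*(-42) + 13 = 294 + 13 = 307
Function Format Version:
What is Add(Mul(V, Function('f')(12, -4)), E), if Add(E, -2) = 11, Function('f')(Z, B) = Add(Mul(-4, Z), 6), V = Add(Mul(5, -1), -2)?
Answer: 307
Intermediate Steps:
V = -7 (V = Add(-5, -2) = -7)
Function('f')(Z, B) = Add(6, Mul(-4, Z))
E = 13 (E = Add(2, 11) = 13)
Add(Mul(V, Function('f')(12, -4)), E) = Add(Mul(-7, Add(6, Mul(-4, 12))), 13) = Add(Mul(-7, Add(6, -48)), 13) = Add(Mul(-7, -42), 13) = Add(294, 13) = 307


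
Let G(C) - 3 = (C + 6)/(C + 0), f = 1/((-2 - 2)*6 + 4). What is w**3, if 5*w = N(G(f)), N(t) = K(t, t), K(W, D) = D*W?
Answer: 2436396322816/125 ≈ 1.9491e+10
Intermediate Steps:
f = -1/20 (f = 1/(-4*6 + 4) = 1/(-24 + 4) = 1/(-20) = -1/20 ≈ -0.050000)
G(C) = 3 + (6 + C)/C (G(C) = 3 + (C + 6)/(C + 0) = 3 + (6 + C)/C)
N(t) = t**2 (N(t) = t*t = t**2)
w = 13456/5 (w = (4 + 6/(-1/20))**2/5 = (4 + 6*(-20))**2/5 = (4 - 120)**2/5 = (1/5)*(-116)**2 = (1/5)*13456 = 13456/5 ≈ 2691.2)
w**3 = (13456/5)**3 = 2436396322816/125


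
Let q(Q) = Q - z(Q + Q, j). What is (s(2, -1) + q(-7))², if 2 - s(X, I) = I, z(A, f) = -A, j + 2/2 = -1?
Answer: 324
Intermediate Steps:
j = -2 (j = -1 - 1 = -2)
s(X, I) = 2 - I
q(Q) = 3*Q (q(Q) = Q - (-1)*(Q + Q) = Q - (-1)*2*Q = Q - (-2)*Q = Q + 2*Q = 3*Q)
(s(2, -1) + q(-7))² = ((2 - 1*(-1)) + 3*(-7))² = ((2 + 1) - 21)² = (3 - 21)² = (-18)² = 324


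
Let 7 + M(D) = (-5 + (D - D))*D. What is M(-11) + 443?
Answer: 491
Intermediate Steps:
M(D) = -7 - 5*D (M(D) = -7 + (-5 + (D - D))*D = -7 + (-5 + 0)*D = -7 - 5*D)
M(-11) + 443 = (-7 - 5*(-11)) + 443 = (-7 + 55) + 443 = 48 + 443 = 491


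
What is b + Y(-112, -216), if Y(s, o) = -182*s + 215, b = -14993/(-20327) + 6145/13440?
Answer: 1125573549691/54638976 ≈ 20600.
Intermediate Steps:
b = 65283067/54638976 (b = -14993*(-1/20327) + 6145*(1/13440) = 14993/20327 + 1229/2688 = 65283067/54638976 ≈ 1.1948)
Y(s, o) = 215 - 182*s
b + Y(-112, -216) = 65283067/54638976 + (215 - 182*(-112)) = 65283067/54638976 + (215 + 20384) = 65283067/54638976 + 20599 = 1125573549691/54638976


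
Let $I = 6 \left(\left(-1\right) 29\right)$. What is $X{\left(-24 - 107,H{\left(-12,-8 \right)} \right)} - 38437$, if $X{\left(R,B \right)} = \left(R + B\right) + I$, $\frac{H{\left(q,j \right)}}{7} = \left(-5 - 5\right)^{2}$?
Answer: $-38042$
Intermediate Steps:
$I = -174$ ($I = 6 \left(-29\right) = -174$)
$H{\left(q,j \right)} = 700$ ($H{\left(q,j \right)} = 7 \left(-5 - 5\right)^{2} = 7 \left(-10\right)^{2} = 7 \cdot 100 = 700$)
$X{\left(R,B \right)} = -174 + B + R$ ($X{\left(R,B \right)} = \left(R + B\right) - 174 = \left(B + R\right) - 174 = -174 + B + R$)
$X{\left(-24 - 107,H{\left(-12,-8 \right)} \right)} - 38437 = \left(-174 + 700 - 131\right) - 38437 = 395 - 38437 = -38042$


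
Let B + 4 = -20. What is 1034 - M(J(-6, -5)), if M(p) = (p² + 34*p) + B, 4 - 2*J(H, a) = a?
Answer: 3539/4 ≈ 884.75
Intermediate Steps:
B = -24 (B = -4 - 20 = -24)
J(H, a) = 2 - a/2
M(p) = -24 + p² + 34*p (M(p) = (p² + 34*p) - 24 = -24 + p² + 34*p)
1034 - M(J(-6, -5)) = 1034 - (-24 + (2 - ½*(-5))² + 34*(2 - ½*(-5))) = 1034 - (-24 + (2 + 5/2)² + 34*(2 + 5/2)) = 1034 - (-24 + (9/2)² + 34*(9/2)) = 1034 - (-24 + 81/4 + 153) = 1034 - 1*597/4 = 1034 - 597/4 = 3539/4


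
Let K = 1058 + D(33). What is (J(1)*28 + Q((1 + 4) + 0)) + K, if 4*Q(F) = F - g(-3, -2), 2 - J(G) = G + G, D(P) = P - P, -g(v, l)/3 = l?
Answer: 4231/4 ≈ 1057.8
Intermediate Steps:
g(v, l) = -3*l
D(P) = 0
J(G) = 2 - 2*G (J(G) = 2 - (G + G) = 2 - 2*G)
Q(F) = -3/2 + F/4 (Q(F) = (F - (-3)*(-2))/4 = (F - 1*6)/4 = (F - 6)/4 = (-6 + F)/4 = -3/2 + F/4)
K = 1058 (K = 1058 + 0 = 1058)
(J(1)*28 + Q((1 + 4) + 0)) + K = ((2 - 2*1)*28 + (-3/2 + ((1 + 4) + 0)/4)) + 1058 = ((2 - 2)*28 + (-3/2 + (5 + 0)/4)) + 1058 = (0*28 + (-3/2 + (¼)*5)) + 1058 = (0 + (-3/2 + 5/4)) + 1058 = (0 - ¼) + 1058 = -¼ + 1058 = 4231/4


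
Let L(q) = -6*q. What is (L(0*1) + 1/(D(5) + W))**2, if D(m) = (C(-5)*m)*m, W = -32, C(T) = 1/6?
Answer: 36/27889 ≈ 0.0012908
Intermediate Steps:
C(T) = 1/6
D(m) = m**2/6 (D(m) = (m/6)*m = m**2/6)
(L(0*1) + 1/(D(5) + W))**2 = (-0 + 1/((1/6)*5**2 - 32))**2 = (-6*0 + 1/((1/6)*25 - 32))**2 = (0 + 1/(25/6 - 32))**2 = (0 + 1/(-167/6))**2 = (0 - 6/167)**2 = (-6/167)**2 = 36/27889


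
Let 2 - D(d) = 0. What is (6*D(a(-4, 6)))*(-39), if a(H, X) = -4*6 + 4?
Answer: -468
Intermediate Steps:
a(H, X) = -20 (a(H, X) = -24 + 4 = -20)
D(d) = 2 (D(d) = 2 - 1*0 = 2 + 0 = 2)
(6*D(a(-4, 6)))*(-39) = (6*2)*(-39) = 12*(-39) = -468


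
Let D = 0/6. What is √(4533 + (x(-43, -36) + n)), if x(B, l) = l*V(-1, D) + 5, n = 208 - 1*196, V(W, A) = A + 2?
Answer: √4478 ≈ 66.918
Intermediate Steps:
D = 0 (D = 0*(⅙) = 0)
V(W, A) = 2 + A
n = 12 (n = 208 - 196 = 12)
x(B, l) = 5 + 2*l (x(B, l) = l*(2 + 0) + 5 = l*2 + 5 = 2*l + 5 = 5 + 2*l)
√(4533 + (x(-43, -36) + n)) = √(4533 + ((5 + 2*(-36)) + 12)) = √(4533 + ((5 - 72) + 12)) = √(4533 + (-67 + 12)) = √(4533 - 55) = √4478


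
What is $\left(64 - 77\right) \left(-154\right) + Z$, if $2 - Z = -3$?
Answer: $2007$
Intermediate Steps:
$Z = 5$ ($Z = 2 - -3 = 2 + 3 = 5$)
$\left(64 - 77\right) \left(-154\right) + Z = \left(64 - 77\right) \left(-154\right) + 5 = \left(-13\right) \left(-154\right) + 5 = 2002 + 5 = 2007$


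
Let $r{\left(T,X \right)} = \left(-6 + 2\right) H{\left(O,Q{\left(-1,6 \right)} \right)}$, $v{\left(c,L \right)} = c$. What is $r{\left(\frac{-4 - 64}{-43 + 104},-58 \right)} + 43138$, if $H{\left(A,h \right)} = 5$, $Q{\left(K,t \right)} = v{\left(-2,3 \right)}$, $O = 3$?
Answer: $43118$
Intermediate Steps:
$Q{\left(K,t \right)} = -2$
$r{\left(T,X \right)} = -20$ ($r{\left(T,X \right)} = \left(-6 + 2\right) 5 = \left(-4\right) 5 = -20$)
$r{\left(\frac{-4 - 64}{-43 + 104},-58 \right)} + 43138 = -20 + 43138 = 43118$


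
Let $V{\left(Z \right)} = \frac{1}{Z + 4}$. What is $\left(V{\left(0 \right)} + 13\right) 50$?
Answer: $\frac{1325}{2} \approx 662.5$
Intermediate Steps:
$V{\left(Z \right)} = \frac{1}{4 + Z}$
$\left(V{\left(0 \right)} + 13\right) 50 = \left(\frac{1}{4 + 0} + 13\right) 50 = \left(\frac{1}{4} + 13\right) 50 = \frac{53}{4} \cdot 50 = \frac{1325}{2}$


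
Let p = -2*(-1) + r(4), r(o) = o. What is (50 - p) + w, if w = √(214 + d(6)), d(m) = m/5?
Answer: 44 + 2*√1345/5 ≈ 58.670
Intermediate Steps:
d(m) = m/5 (d(m) = m*(⅕) = m/5)
w = 2*√1345/5 (w = √(214 + (⅕)*6) = √(214 + 6/5) = √(1076/5) = 2*√1345/5 ≈ 14.670)
p = 6 (p = -2*(-1) + 4 = 2 + 4 = 6)
(50 - p) + w = (50 - 1*6) + 2*√1345/5 = (50 - 6) + 2*√1345/5 = 44 + 2*√1345/5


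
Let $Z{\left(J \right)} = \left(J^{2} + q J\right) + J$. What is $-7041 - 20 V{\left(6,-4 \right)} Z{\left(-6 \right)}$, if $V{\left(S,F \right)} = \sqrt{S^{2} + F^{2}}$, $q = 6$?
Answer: $-7041 + 240 \sqrt{13} \approx -6175.7$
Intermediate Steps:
$Z{\left(J \right)} = J^{2} + 7 J$ ($Z{\left(J \right)} = \left(J^{2} + 6 J\right) + J = J^{2} + 7 J$)
$V{\left(S,F \right)} = \sqrt{F^{2} + S^{2}}$
$-7041 - 20 V{\left(6,-4 \right)} Z{\left(-6 \right)} = -7041 - 20 \sqrt{\left(-4\right)^{2} + 6^{2}} \left(- 6 \left(7 - 6\right)\right) = -7041 - 20 \sqrt{16 + 36} \left(\left(-6\right) 1\right) = -7041 - 20 \sqrt{52} \left(-6\right) = -7041 - 20 \cdot 2 \sqrt{13} \left(-6\right) = -7041 - 40 \sqrt{13} \left(-6\right) = -7041 - - 240 \sqrt{13} = -7041 + 240 \sqrt{13}$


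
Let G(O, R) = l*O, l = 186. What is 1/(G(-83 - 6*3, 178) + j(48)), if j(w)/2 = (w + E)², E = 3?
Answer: -1/13584 ≈ -7.3616e-5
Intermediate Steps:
G(O, R) = 186*O
j(w) = 2*(3 + w)² (j(w) = 2*(w + 3)² = 2*(3 + w)²)
1/(G(-83 - 6*3, 178) + j(48)) = 1/(186*(-83 - 6*3) + 2*(3 + 48)²) = 1/(186*(-83 - 1*18) + 2*51²) = 1/(186*(-83 - 18) + 2*2601) = 1/(186*(-101) + 5202) = 1/(-18786 + 5202) = 1/(-13584) = -1/13584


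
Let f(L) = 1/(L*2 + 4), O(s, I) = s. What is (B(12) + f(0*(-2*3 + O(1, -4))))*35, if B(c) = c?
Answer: 1715/4 ≈ 428.75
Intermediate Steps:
f(L) = 1/(4 + 2*L) (f(L) = 1/(2*L + 4) = 1/(4 + 2*L))
(B(12) + f(0*(-2*3 + O(1, -4))))*35 = (12 + 1/(2*(2 + 0*(-2*3 + 1))))*35 = (12 + 1/(2*(2 + 0*(-6 + 1))))*35 = (12 + 1/(2*(2 + 0*(-5))))*35 = (12 + 1/(2*(2 + 0)))*35 = (12 + (1/2)/2)*35 = (12 + (1/2)*(1/2))*35 = (12 + 1/4)*35 = (49/4)*35 = 1715/4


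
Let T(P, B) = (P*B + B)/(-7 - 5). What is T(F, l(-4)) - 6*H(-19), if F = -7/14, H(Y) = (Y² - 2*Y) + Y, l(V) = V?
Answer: -13679/6 ≈ -2279.8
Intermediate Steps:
H(Y) = Y² - Y
F = -½ (F = -7*1/14 = -½ ≈ -0.50000)
T(P, B) = -B/12 - B*P/12 (T(P, B) = (B*P + B)/(-12) = (B + B*P)*(-1/12) = -B/12 - B*P/12)
T(F, l(-4)) - 6*H(-19) = -1/12*(-4)*(1 - ½) - (-114)*(-1 - 19) = -1/12*(-4)*½ - (-114)*(-20) = ⅙ - 6*380 = ⅙ - 2280 = -13679/6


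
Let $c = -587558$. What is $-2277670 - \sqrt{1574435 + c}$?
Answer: $-2277670 - 3 \sqrt{109653} \approx -2.2787 \cdot 10^{6}$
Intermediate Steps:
$-2277670 - \sqrt{1574435 + c} = -2277670 - \sqrt{1574435 - 587558} = -2277670 - \sqrt{986877} = -2277670 - 3 \sqrt{109653}$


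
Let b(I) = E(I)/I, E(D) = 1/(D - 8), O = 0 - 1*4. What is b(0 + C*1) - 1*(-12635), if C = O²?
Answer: 1617281/128 ≈ 12635.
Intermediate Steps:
O = -4 (O = 0 - 4 = -4)
C = 16 (C = (-4)² = 16)
E(D) = 1/(-8 + D)
b(I) = 1/(I*(-8 + I)) (b(I) = 1/((-8 + I)*I) = 1/(I*(-8 + I)))
b(0 + C*1) - 1*(-12635) = 1/((0 + 16*1)*(-8 + (0 + 16*1))) - 1*(-12635) = 1/((0 + 16)*(-8 + (0 + 16))) + 12635 = 1/(16*(-8 + 16)) + 12635 = (1/16)/8 + 12635 = (1/16)*(⅛) + 12635 = 1/128 + 12635 = 1617281/128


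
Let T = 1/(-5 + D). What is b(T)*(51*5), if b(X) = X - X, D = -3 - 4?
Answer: 0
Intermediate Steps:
D = -7
T = -1/12 (T = 1/(-5 - 7) = 1/(-12) = -1/12 ≈ -0.083333)
b(X) = 0
b(T)*(51*5) = 0*(51*5) = 0*255 = 0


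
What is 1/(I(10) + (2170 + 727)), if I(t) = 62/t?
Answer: 5/14516 ≈ 0.00034445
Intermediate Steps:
1/(I(10) + (2170 + 727)) = 1/(62/10 + (2170 + 727)) = 1/(62*(⅒) + 2897) = 1/(31/5 + 2897) = 1/(14516/5) = 5/14516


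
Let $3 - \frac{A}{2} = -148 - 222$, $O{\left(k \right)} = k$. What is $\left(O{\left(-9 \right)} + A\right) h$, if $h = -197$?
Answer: $-145189$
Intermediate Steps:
$A = 746$ ($A = 6 - 2 \left(-148 - 222\right) = 6 - -740 = 6 + 740 = 746$)
$\left(O{\left(-9 \right)} + A\right) h = \left(-9 + 746\right) \left(-197\right) = 737 \left(-197\right) = -145189$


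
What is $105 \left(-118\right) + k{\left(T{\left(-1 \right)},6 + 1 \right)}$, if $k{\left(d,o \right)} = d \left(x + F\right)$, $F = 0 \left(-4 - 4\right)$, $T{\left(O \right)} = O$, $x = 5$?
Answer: $-12395$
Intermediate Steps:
$F = 0$ ($F = 0 \left(-8\right) = 0$)
$k{\left(d,o \right)} = 5 d$ ($k{\left(d,o \right)} = d \left(5 + 0\right) = d 5 = 5 d$)
$105 \left(-118\right) + k{\left(T{\left(-1 \right)},6 + 1 \right)} = 105 \left(-118\right) + 5 \left(-1\right) = -12390 - 5 = -12395$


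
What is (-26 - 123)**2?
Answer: 22201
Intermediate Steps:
(-26 - 123)**2 = (-149)**2 = 22201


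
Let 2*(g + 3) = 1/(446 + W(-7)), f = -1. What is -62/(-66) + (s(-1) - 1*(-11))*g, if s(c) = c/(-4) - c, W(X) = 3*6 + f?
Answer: -4375585/122232 ≈ -35.797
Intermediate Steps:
W(X) = 17 (W(X) = 3*6 - 1 = 18 - 1 = 17)
s(c) = -5*c/4 (s(c) = c*(-¼) - c = -c/4 - c = -5*c/4)
g = -2777/926 (g = -3 + 1/(2*(446 + 17)) = -3 + (½)/463 = -3 + (½)*(1/463) = -3 + 1/926 = -2777/926 ≈ -2.9989)
-62/(-66) + (s(-1) - 1*(-11))*g = -62/(-66) + (-5/4*(-1) - 1*(-11))*(-2777/926) = -62*(-1/66) + (5/4 + 11)*(-2777/926) = 31/33 + (49/4)*(-2777/926) = 31/33 - 136073/3704 = -4375585/122232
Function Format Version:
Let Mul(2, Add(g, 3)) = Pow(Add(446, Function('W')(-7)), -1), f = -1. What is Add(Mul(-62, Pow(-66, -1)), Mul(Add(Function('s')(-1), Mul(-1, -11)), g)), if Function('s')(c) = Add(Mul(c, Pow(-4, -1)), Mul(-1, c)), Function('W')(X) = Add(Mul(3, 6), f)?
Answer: Rational(-4375585, 122232) ≈ -35.797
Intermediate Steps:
Function('W')(X) = 17 (Function('W')(X) = Add(Mul(3, 6), -1) = Add(18, -1) = 17)
Function('s')(c) = Mul(Rational(-5, 4), c) (Function('s')(c) = Add(Mul(c, Rational(-1, 4)), Mul(-1, c)) = Add(Mul(Rational(-1, 4), c), Mul(-1, c)) = Mul(Rational(-5, 4), c))
g = Rational(-2777, 926) (g = Add(-3, Mul(Rational(1, 2), Pow(Add(446, 17), -1))) = Add(-3, Mul(Rational(1, 2), Pow(463, -1))) = Add(-3, Mul(Rational(1, 2), Rational(1, 463))) = Add(-3, Rational(1, 926)) = Rational(-2777, 926) ≈ -2.9989)
Add(Mul(-62, Pow(-66, -1)), Mul(Add(Function('s')(-1), Mul(-1, -11)), g)) = Add(Mul(-62, Pow(-66, -1)), Mul(Add(Mul(Rational(-5, 4), -1), Mul(-1, -11)), Rational(-2777, 926))) = Add(Mul(-62, Rational(-1, 66)), Mul(Add(Rational(5, 4), 11), Rational(-2777, 926))) = Add(Rational(31, 33), Mul(Rational(49, 4), Rational(-2777, 926))) = Add(Rational(31, 33), Rational(-136073, 3704)) = Rational(-4375585, 122232)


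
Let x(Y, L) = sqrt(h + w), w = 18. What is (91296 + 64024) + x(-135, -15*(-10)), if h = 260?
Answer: 155320 + sqrt(278) ≈ 1.5534e+5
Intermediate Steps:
x(Y, L) = sqrt(278) (x(Y, L) = sqrt(260 + 18) = sqrt(278))
(91296 + 64024) + x(-135, -15*(-10)) = (91296 + 64024) + sqrt(278) = 155320 + sqrt(278)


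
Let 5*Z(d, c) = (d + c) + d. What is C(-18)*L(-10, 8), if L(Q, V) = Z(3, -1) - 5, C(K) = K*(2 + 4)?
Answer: 432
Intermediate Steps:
Z(d, c) = c/5 + 2*d/5 (Z(d, c) = ((d + c) + d)/5 = ((c + d) + d)/5 = (c + 2*d)/5 = c/5 + 2*d/5)
C(K) = 6*K (C(K) = K*6 = 6*K)
L(Q, V) = -4 (L(Q, V) = ((1/5)*(-1) + (2/5)*3) - 5 = (-1/5 + 6/5) - 5 = 1 - 5 = -4)
C(-18)*L(-10, 8) = (6*(-18))*(-4) = -108*(-4) = 432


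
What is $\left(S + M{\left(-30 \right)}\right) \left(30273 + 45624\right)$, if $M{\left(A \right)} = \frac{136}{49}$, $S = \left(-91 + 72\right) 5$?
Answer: $- \frac{342978543}{49} \approx -6.9996 \cdot 10^{6}$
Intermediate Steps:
$S = -95$ ($S = \left(-19\right) 5 = -95$)
$M{\left(A \right)} = \frac{136}{49}$ ($M{\left(A \right)} = 136 \cdot \frac{1}{49} = \frac{136}{49}$)
$\left(S + M{\left(-30 \right)}\right) \left(30273 + 45624\right) = \left(-95 + \frac{136}{49}\right) \left(30273 + 45624\right) = \left(- \frac{4519}{49}\right) 75897 = - \frac{342978543}{49}$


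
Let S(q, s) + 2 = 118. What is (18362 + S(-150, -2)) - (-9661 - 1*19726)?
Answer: 47865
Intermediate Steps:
S(q, s) = 116 (S(q, s) = -2 + 118 = 116)
(18362 + S(-150, -2)) - (-9661 - 1*19726) = (18362 + 116) - (-9661 - 1*19726) = 18478 - (-9661 - 19726) = 18478 - 1*(-29387) = 18478 + 29387 = 47865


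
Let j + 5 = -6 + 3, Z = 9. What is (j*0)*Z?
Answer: 0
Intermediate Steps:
j = -8 (j = -5 + (-6 + 3) = -5 - 3 = -8)
(j*0)*Z = -8*0*9 = 0*9 = 0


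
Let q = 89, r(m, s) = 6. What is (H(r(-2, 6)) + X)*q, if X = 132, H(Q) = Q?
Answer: 12282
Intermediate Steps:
(H(r(-2, 6)) + X)*q = (6 + 132)*89 = 138*89 = 12282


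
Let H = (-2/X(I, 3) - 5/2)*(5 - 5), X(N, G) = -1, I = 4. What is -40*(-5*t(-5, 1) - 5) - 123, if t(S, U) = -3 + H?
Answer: -523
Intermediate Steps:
H = 0 (H = (-2/(-1) - 5/2)*(5 - 5) = (-2*(-1) - 5*½)*0 = (2 - 5/2)*0 = -½*0 = 0)
t(S, U) = -3 (t(S, U) = -3 + 0 = -3)
-40*(-5*t(-5, 1) - 5) - 123 = -40*(-5*(-3) - 5) - 123 = -40*(15 - 5) - 123 = -40*10 - 123 = -400 - 123 = -523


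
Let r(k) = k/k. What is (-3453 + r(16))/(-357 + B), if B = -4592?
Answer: 3452/4949 ≈ 0.69751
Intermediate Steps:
r(k) = 1
(-3453 + r(16))/(-357 + B) = (-3453 + 1)/(-357 - 4592) = -3452/(-4949) = -3452*(-1/4949) = 3452/4949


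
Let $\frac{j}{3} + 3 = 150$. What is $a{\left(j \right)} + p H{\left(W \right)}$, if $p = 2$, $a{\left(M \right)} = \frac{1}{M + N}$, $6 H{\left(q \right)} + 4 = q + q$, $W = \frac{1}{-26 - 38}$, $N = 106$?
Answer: $- \frac{23489}{17504} \approx -1.3419$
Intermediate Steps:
$j = 441$ ($j = -9 + 3 \cdot 150 = -9 + 450 = 441$)
$W = - \frac{1}{64}$ ($W = \frac{1}{-64} = - \frac{1}{64} \approx -0.015625$)
$H{\left(q \right)} = - \frac{2}{3} + \frac{q}{3}$ ($H{\left(q \right)} = - \frac{2}{3} + \frac{q + q}{6} = - \frac{2}{3} + \frac{2 q}{6} = - \frac{2}{3} + \frac{q}{3}$)
$a{\left(M \right)} = \frac{1}{106 + M}$ ($a{\left(M \right)} = \frac{1}{M + 106} = \frac{1}{106 + M}$)
$a{\left(j \right)} + p H{\left(W \right)} = \frac{1}{106 + 441} + 2 \left(- \frac{2}{3} + \frac{1}{3} \left(- \frac{1}{64}\right)\right) = \frac{1}{547} + 2 \left(- \frac{2}{3} - \frac{1}{192}\right) = \frac{1}{547} + 2 \left(- \frac{43}{64}\right) = \frac{1}{547} - \frac{43}{32} = - \frac{23489}{17504}$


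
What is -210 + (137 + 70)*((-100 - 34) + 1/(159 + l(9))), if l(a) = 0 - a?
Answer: -1397331/50 ≈ -27947.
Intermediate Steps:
l(a) = -a
-210 + (137 + 70)*((-100 - 34) + 1/(159 + l(9))) = -210 + (137 + 70)*((-100 - 34) + 1/(159 - 1*9)) = -210 + 207*(-134 + 1/(159 - 9)) = -210 + 207*(-134 + 1/150) = -210 + 207*(-20099/150) = -210 - 1386831/50 = -1397331/50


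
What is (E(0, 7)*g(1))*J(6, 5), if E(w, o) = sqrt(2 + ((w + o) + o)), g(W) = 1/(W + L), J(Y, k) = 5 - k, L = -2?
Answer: 0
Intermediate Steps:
g(W) = 1/(-2 + W) (g(W) = 1/(W - 2) = 1/(-2 + W))
E(w, o) = sqrt(2 + w + 2*o) (E(w, o) = sqrt(2 + ((o + w) + o)) = sqrt(2 + (w + 2*o)) = sqrt(2 + w + 2*o))
(E(0, 7)*g(1))*J(6, 5) = (sqrt(2 + 0 + 2*7)/(-2 + 1))*(5 - 1*5) = (sqrt(2 + 0 + 14)/(-1))*(5 - 5) = (sqrt(16)*(-1))*0 = (4*(-1))*0 = -4*0 = 0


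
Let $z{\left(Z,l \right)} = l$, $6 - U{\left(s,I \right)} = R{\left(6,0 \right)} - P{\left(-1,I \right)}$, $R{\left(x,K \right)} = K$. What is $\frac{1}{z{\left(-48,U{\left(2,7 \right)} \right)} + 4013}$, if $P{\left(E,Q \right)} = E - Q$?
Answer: $\frac{1}{4011} \approx 0.00024931$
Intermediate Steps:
$U{\left(s,I \right)} = 5 - I$ ($U{\left(s,I \right)} = 6 - \left(0 - \left(-1 - I\right)\right) = 6 - \left(0 + \left(1 + I\right)\right) = 6 - \left(1 + I\right) = 5 - I$)
$\frac{1}{z{\left(-48,U{\left(2,7 \right)} \right)} + 4013} = \frac{1}{\left(5 - 7\right) + 4013} = \frac{1}{-2 + 4013} = \frac{1}{4011}$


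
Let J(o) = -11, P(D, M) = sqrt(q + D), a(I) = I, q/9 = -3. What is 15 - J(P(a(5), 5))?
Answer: 26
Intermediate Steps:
q = -27 (q = 9*(-3) = -27)
P(D, M) = sqrt(-27 + D)
15 - J(P(a(5), 5)) = 15 - 1*(-11) = 15 + 11 = 26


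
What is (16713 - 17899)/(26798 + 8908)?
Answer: -593/17853 ≈ -0.033216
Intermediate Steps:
(16713 - 17899)/(26798 + 8908) = -1186/35706 = -1186*1/35706 = -593/17853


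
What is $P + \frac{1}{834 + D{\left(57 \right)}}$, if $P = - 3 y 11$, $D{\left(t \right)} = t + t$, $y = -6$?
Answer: $\frac{187705}{948} \approx 198.0$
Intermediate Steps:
$D{\left(t \right)} = 2 t$
$P = 198$ ($P = \left(-3\right) \left(-6\right) 11 = 18 \cdot 11 = 198$)
$P + \frac{1}{834 + D{\left(57 \right)}} = 198 + \frac{1}{834 + 2 \cdot 57} = 198 + \frac{1}{834 + 114} = 198 + \frac{1}{948} = \frac{187705}{948}$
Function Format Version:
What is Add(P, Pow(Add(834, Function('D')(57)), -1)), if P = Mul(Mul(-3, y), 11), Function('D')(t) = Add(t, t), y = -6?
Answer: Rational(187705, 948) ≈ 198.00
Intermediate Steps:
Function('D')(t) = Mul(2, t)
P = 198 (P = Mul(Mul(-3, -6), 11) = Mul(18, 11) = 198)
Add(P, Pow(Add(834, Function('D')(57)), -1)) = Add(198, Pow(Add(834, Mul(2, 57)), -1)) = Add(198, Pow(Add(834, 114), -1)) = Add(198, Pow(948, -1)) = Add(198, Rational(1, 948)) = Rational(187705, 948)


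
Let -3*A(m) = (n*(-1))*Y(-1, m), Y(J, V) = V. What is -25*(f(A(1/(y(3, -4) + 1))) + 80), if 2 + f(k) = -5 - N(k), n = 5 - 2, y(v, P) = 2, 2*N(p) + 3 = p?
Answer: -5575/3 ≈ -1858.3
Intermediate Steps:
N(p) = -3/2 + p/2
n = 3
A(m) = m (A(m) = -3*(-1)*m/3 = -(-1)*m = m)
f(k) = -11/2 - k/2 (f(k) = -2 + (-5 - (-3/2 + k/2)) = -2 + (-5 + (3/2 - k/2)) = -2 + (-7/2 - k/2) = -11/2 - k/2)
-25*(f(A(1/(y(3, -4) + 1))) + 80) = -25*((-11/2 - 1/(2*(2 + 1))) + 80) = -25*((-11/2 - 1/2/3) + 80) = -25*((-11/2 - 1/2*1/3) + 80) = -25*((-11/2 - 1/6) + 80) = -25*(-17/3 + 80) = -25*223/3 = -5575/3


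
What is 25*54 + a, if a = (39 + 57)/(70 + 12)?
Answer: 55398/41 ≈ 1351.2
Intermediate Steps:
a = 48/41 (a = 96/82 = 96*(1/82) = 48/41 ≈ 1.1707)
25*54 + a = 25*54 + 48/41 = 1350 + 48/41 = 55398/41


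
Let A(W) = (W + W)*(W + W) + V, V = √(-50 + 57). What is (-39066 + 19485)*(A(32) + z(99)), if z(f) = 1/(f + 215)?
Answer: -25184005245/314 - 19581*√7 ≈ -8.0256e+7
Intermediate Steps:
V = √7 ≈ 2.6458
A(W) = √7 + 4*W² (A(W) = (W + W)*(W + W) + √7 = (2*W)*(2*W) + √7 = 4*W² + √7 = √7 + 4*W²)
z(f) = 1/(215 + f)
(-39066 + 19485)*(A(32) + z(99)) = (-39066 + 19485)*((√7 + 4*32²) + 1/(215 + 99)) = -19581*((√7 + 4*1024) + 1/314) = -19581*((√7 + 4096) + 1/314) = -19581*((4096 + √7) + 1/314) = -19581*(1286145/314 + √7) = -25184005245/314 - 19581*√7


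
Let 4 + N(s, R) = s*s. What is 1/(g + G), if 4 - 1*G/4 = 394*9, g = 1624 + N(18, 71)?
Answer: -1/12224 ≈ -8.1806e-5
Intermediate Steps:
N(s, R) = -4 + s² (N(s, R) = -4 + s*s = -4 + s²)
g = 1944 (g = 1624 + (-4 + 18²) = 1624 + (-4 + 324) = 1624 + 320 = 1944)
G = -14168 (G = 16 - 1576*9 = 16 - 4*3546 = 16 - 14184 = -14168)
1/(g + G) = 1/(1944 - 14168) = 1/(-12224) = -1/12224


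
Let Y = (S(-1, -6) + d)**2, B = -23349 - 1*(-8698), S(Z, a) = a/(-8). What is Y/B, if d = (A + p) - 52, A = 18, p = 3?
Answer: -14641/234416 ≈ -0.062457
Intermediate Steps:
S(Z, a) = -a/8 (S(Z, a) = a*(-1/8) = -a/8)
d = -31 (d = (18 + 3) - 52 = 21 - 52 = -31)
B = -14651 (B = -23349 + 8698 = -14651)
Y = 14641/16 (Y = (-1/8*(-6) - 31)**2 = (3/4 - 31)**2 = (-121/4)**2 = 14641/16 ≈ 915.06)
Y/B = (14641/16)/(-14651) = (14641/16)*(-1/14651) = -14641/234416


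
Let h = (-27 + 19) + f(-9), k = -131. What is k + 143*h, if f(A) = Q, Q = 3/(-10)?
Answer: -13179/10 ≈ -1317.9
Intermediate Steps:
Q = -3/10 (Q = 3*(-⅒) = -3/10 ≈ -0.30000)
f(A) = -3/10
h = -83/10 (h = (-27 + 19) - 3/10 = -8 - 3/10 = -83/10 ≈ -8.3000)
k + 143*h = -131 + 143*(-83/10) = -131 - 11869/10 = -13179/10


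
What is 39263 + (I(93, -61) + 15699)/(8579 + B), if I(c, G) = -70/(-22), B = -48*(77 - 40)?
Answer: 2938340803/74833 ≈ 39265.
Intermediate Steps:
B = -1776 (B = -48*37 = -1776)
I(c, G) = 35/11 (I(c, G) = -70*(-1/22) = 35/11)
39263 + (I(93, -61) + 15699)/(8579 + B) = 39263 + (35/11 + 15699)/(8579 - 1776) = 39263 + (172724/11)/6803 = 39263 + (172724/11)*(1/6803) = 39263 + 172724/74833 = 2938340803/74833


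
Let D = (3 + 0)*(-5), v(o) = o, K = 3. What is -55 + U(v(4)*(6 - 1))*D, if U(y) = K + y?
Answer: -400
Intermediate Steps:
U(y) = 3 + y
D = -15 (D = 3*(-5) = -15)
-55 + U(v(4)*(6 - 1))*D = -55 + (3 + 4*(6 - 1))*(-15) = -55 + (3 + 4*5)*(-15) = -55 + (3 + 20)*(-15) = -55 + 23*(-15) = -55 - 345 = -400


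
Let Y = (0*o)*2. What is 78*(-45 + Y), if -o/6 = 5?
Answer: -3510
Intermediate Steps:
o = -30 (o = -6*5 = -30)
Y = 0 (Y = (0*(-30))*2 = 0*2 = 0)
78*(-45 + Y) = 78*(-45 + 0) = 78*(-45) = -3510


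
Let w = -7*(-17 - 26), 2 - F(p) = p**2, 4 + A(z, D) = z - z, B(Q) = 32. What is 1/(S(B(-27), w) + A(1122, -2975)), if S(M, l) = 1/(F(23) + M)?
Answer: -495/1981 ≈ -0.24987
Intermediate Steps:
A(z, D) = -4 (A(z, D) = -4 + (z - z) = -4 + 0 = -4)
F(p) = 2 - p**2
w = 301 (w = -7*(-43) = 301)
S(M, l) = 1/(-527 + M) (S(M, l) = 1/((2 - 1*23**2) + M) = 1/((2 - 1*529) + M) = 1/((2 - 529) + M) = 1/(-527 + M))
1/(S(B(-27), w) + A(1122, -2975)) = 1/(1/(-527 + 32) - 4) = 1/(1/(-495) - 4) = 1/(-1/495 - 4) = 1/(-1981/495) = -495/1981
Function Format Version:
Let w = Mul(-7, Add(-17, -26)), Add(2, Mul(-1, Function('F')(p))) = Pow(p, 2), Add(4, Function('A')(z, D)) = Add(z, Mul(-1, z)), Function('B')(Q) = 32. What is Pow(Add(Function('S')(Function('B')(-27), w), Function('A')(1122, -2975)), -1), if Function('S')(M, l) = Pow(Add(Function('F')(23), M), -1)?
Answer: Rational(-495, 1981) ≈ -0.24987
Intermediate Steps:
Function('A')(z, D) = -4 (Function('A')(z, D) = Add(-4, Add(z, Mul(-1, z))) = Add(-4, 0) = -4)
Function('F')(p) = Add(2, Mul(-1, Pow(p, 2)))
w = 301 (w = Mul(-7, -43) = 301)
Function('S')(M, l) = Pow(Add(-527, M), -1) (Function('S')(M, l) = Pow(Add(Add(2, Mul(-1, Pow(23, 2))), M), -1) = Pow(Add(Add(2, Mul(-1, 529)), M), -1) = Pow(Add(Add(2, -529), M), -1) = Pow(Add(-527, M), -1))
Pow(Add(Function('S')(Function('B')(-27), w), Function('A')(1122, -2975)), -1) = Pow(Add(Pow(Add(-527, 32), -1), -4), -1) = Pow(Add(Pow(-495, -1), -4), -1) = Pow(Add(Rational(-1, 495), -4), -1) = Pow(Rational(-1981, 495), -1) = Rational(-495, 1981)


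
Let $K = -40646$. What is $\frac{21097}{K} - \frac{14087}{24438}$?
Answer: $- \frac{272037172}{248326737} \approx -1.0955$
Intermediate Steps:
$\frac{21097}{K} - \frac{14087}{24438} = \frac{21097}{-40646} - \frac{14087}{24438} = 21097 \left(- \frac{1}{40646}\right) - \frac{14087}{24438} = - \frac{21097}{40646} - \frac{14087}{24438} = - \frac{272037172}{248326737}$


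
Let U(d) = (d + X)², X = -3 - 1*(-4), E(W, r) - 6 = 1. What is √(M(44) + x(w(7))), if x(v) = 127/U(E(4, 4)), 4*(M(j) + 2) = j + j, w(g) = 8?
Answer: √1407/8 ≈ 4.6888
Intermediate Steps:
E(W, r) = 7 (E(W, r) = 6 + 1 = 7)
X = 1 (X = -3 + 4 = 1)
U(d) = (1 + d)² (U(d) = (d + 1)² = (1 + d)²)
M(j) = -2 + j/2 (M(j) = -2 + (j + j)/4 = -2 + (2*j)/4 = -2 + j/2)
x(v) = 127/64 (x(v) = 127/((1 + 7)²) = 127/(8²) = 127/64)
√(M(44) + x(w(7))) = √((-2 + (½)*44) + 127/64) = √((-2 + 22) + 127/64) = √(20 + 127/64) = √(1407/64) = √1407/8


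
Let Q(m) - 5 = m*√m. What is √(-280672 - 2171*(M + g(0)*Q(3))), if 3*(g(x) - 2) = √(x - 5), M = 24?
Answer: √3*√(-998328 - 2171*(5 + 3*√3)*(6 + I*√5))/3 ≈ 13.432 - 614.19*I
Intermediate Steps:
Q(m) = 5 + m^(3/2) (Q(m) = 5 + m*√m = 5 + m^(3/2))
g(x) = 2 + √(-5 + x)/3 (g(x) = 2 + √(x - 5)/3 = 2 + √(-5 + x)/3)
√(-280672 - 2171*(M + g(0)*Q(3))) = √(-280672 - 2171*(24 + (2 + √(-5 + 0)/3)*(5 + 3^(3/2)))) = √(-280672 - 2171*(24 + (2 + √(-5)/3)*(5 + 3*√3))) = √(-280672 - 2171*(24 + (2 + (I*√5)/3)*(5 + 3*√3))) = √(-280672 - 2171*(24 + (2 + I*√5/3)*(5 + 3*√3))) = √(-280672 + (-52104 - 2171*(2 + I*√5/3)*(5 + 3*√3))) = √(-332776 - 2171*(2 + I*√5/3)*(5 + 3*√3))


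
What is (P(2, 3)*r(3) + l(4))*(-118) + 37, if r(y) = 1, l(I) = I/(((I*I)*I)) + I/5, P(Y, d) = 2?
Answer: -12031/40 ≈ -300.77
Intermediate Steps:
l(I) = I⁻² + I/5 (l(I) = I/((I²*I)) + I*(⅕) = I/(I³) + I/5 = I/I³ + I/5 = I⁻² + I/5)
(P(2, 3)*r(3) + l(4))*(-118) + 37 = (2*1 + (4⁻² + (⅕)*4))*(-118) + 37 = (2 + (1/16 + ⅘))*(-118) + 37 = (2 + 69/80)*(-118) + 37 = (229/80)*(-118) + 37 = -13511/40 + 37 = -12031/40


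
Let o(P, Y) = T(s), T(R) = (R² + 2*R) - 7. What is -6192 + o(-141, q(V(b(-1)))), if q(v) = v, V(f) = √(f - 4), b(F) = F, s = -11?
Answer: -6100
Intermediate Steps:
V(f) = √(-4 + f)
T(R) = -7 + R² + 2*R
o(P, Y) = 92 (o(P, Y) = -7 + (-11)² + 2*(-11) = -7 + 121 - 22 = 92)
-6192 + o(-141, q(V(b(-1)))) = -6192 + 92 = -6100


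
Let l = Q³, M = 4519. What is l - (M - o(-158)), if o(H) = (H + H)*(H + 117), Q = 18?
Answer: 14269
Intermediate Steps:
l = 5832 (l = 18³ = 5832)
o(H) = 2*H*(117 + H) (o(H) = (2*H)*(117 + H) = 2*H*(117 + H))
l - (M - o(-158)) = 5832 - (4519 - 2*(-158)*(117 - 158)) = 5832 - (4519 - 2*(-158)*(-41)) = 5832 - (4519 - 1*12956) = 5832 - (4519 - 12956) = 5832 - 1*(-8437) = 5832 + 8437 = 14269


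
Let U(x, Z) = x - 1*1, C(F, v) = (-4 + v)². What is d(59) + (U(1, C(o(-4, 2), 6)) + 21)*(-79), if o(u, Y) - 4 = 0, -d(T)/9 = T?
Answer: -2190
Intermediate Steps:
d(T) = -9*T
o(u, Y) = 4 (o(u, Y) = 4 + 0 = 4)
U(x, Z) = -1 + x (U(x, Z) = x - 1 = -1 + x)
d(59) + (U(1, C(o(-4, 2), 6)) + 21)*(-79) = -9*59 + ((-1 + 1) + 21)*(-79) = -531 + (0 + 21)*(-79) = -531 + 21*(-79) = -531 - 1659 = -2190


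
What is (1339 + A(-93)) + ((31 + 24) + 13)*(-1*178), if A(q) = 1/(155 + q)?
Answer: -667429/62 ≈ -10765.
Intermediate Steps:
(1339 + A(-93)) + ((31 + 24) + 13)*(-1*178) = (1339 + 1/(155 - 93)) + ((31 + 24) + 13)*(-1*178) = (1339 + 1/62) + (55 + 13)*(-178) = (1339 + 1/62) + 68*(-178) = 83019/62 - 12104 = -667429/62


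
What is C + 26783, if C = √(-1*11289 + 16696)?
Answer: 26783 + √5407 ≈ 26857.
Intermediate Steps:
C = √5407 (C = √(-11289 + 16696) = √5407 ≈ 73.532)
C + 26783 = √5407 + 26783 = 26783 + √5407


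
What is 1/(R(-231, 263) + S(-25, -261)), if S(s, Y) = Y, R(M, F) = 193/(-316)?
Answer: -316/82669 ≈ -0.0038225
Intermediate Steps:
R(M, F) = -193/316 (R(M, F) = 193*(-1/316) = -193/316)
1/(R(-231, 263) + S(-25, -261)) = 1/(-193/316 - 261) = 1/(-82669/316) = -316/82669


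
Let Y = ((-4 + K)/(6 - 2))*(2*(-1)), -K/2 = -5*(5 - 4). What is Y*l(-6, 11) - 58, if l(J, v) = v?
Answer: -91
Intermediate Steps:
K = 10 (K = -(-10)*(5 - 4) = -(-10) = -2*(-5) = 10)
Y = -3 (Y = ((-4 + 10)/(6 - 2))*(2*(-1)) = (6/4)*(-2) = (6*(¼))*(-2) = (3/2)*(-2) = -3)
Y*l(-6, 11) - 58 = -3*11 - 58 = -33 - 58 = -91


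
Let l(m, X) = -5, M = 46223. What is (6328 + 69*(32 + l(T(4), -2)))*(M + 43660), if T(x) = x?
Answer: 736231653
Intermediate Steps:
(6328 + 69*(32 + l(T(4), -2)))*(M + 43660) = (6328 + 69*(32 - 5))*(46223 + 43660) = (6328 + 69*27)*89883 = (6328 + 1863)*89883 = 8191*89883 = 736231653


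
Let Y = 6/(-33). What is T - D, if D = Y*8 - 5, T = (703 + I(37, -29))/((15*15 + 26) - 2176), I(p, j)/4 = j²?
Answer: 1194/275 ≈ 4.3418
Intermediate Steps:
I(p, j) = 4*j²
Y = -2/11 (Y = 6*(-1/33) = -2/11 ≈ -0.18182)
T = -581/275 (T = (703 + 4*(-29)²)/((15*15 + 26) - 2176) = (703 + 4*841)/((225 + 26) - 2176) = (703 + 3364)/(251 - 2176) = 4067/(-1925) = 4067*(-1/1925) = -581/275 ≈ -2.1127)
D = -71/11 (D = -2/11*8 - 5 = -16/11 - 5 = -71/11 ≈ -6.4545)
T - D = -581/275 - 1*(-71/11) = -581/275 + 71/11 = 1194/275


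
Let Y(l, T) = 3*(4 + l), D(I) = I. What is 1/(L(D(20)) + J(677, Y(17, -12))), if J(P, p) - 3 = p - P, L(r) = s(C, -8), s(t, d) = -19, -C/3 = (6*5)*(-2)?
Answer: -1/630 ≈ -0.0015873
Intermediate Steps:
C = 180 (C = -3*6*5*(-2) = -90*(-2) = -3*(-60) = 180)
Y(l, T) = 12 + 3*l
L(r) = -19
J(P, p) = 3 + p - P (J(P, p) = 3 + (p - P) = 3 + p - P)
1/(L(D(20)) + J(677, Y(17, -12))) = 1/(-19 + (3 + (12 + 3*17) - 1*677)) = 1/(-19 + (3 + (12 + 51) - 677)) = 1/(-19 + (3 + 63 - 677)) = 1/(-19 - 611) = 1/(-630) = -1/630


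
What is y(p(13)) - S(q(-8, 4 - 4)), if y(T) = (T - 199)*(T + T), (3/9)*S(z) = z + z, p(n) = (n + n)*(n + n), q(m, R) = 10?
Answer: 644844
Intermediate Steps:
p(n) = 4*n**2 (p(n) = (2*n)*(2*n) = 4*n**2)
S(z) = 6*z (S(z) = 3*(z + z) = 3*(2*z) = 6*z)
y(T) = 2*T*(-199 + T) (y(T) = (-199 + T)*(2*T) = 2*T*(-199 + T))
y(p(13)) - S(q(-8, 4 - 4)) = 2*(4*13**2)*(-199 + 4*13**2) - 6*10 = 2*(4*169)*(-199 + 4*169) - 1*60 = 2*676*(-199 + 676) - 60 = 2*676*477 - 60 = 644904 - 60 = 644844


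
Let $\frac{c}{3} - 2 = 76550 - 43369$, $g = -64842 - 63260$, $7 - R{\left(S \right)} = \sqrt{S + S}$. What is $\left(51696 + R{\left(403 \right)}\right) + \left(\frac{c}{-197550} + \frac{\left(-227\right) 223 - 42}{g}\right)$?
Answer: $\frac{36345050440832}{702959725} - \sqrt{806} \approx 51675.0$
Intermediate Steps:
$R{\left(S \right)} = 7 - \sqrt{2} \sqrt{S}$ ($R{\left(S \right)} = 7 - \sqrt{S + S} = 7 - \sqrt{2 S} = 7 - \sqrt{2} \sqrt{S}$)
$g = -128102$ ($g = -64842 - 63260 = -128102$)
$c = 99549$ ($c = 6 + 3 \left(76550 - 43369\right) = 6 + 3 \cdot 33181 = 6 + 99543 = 99549$)
$\left(51696 + R{\left(403 \right)}\right) + \left(\frac{c}{-197550} + \frac{\left(-227\right) 223 - 42}{g}\right) = \left(51696 + \left(7 - \sqrt{2} \sqrt{403}\right)\right) + \left(\frac{99549}{-197550} + \frac{\left(-227\right) 223 - 42}{-128102}\right) = \left(51696 + \left(7 - \sqrt{806}\right)\right) + \left(99549 \left(- \frac{1}{197550}\right) + \left(-50621 - 42\right) \left(- \frac{1}{128102}\right)\right) = \left(51703 - \sqrt{806}\right) - \frac{76220843}{702959725} = \frac{36345050440832}{702959725} - \sqrt{806}$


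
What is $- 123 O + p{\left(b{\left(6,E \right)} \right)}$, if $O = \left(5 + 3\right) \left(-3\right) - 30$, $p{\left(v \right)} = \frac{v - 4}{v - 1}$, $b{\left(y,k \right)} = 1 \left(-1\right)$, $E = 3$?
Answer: $\frac{13289}{2} \approx 6644.5$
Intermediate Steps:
$b{\left(y,k \right)} = -1$
$p{\left(v \right)} = \frac{-4 + v}{-1 + v}$
$O = -54$ ($O = 8 \left(-3\right) - 30 = -24 - 30 = -54$)
$- 123 O + p{\left(b{\left(6,E \right)} \right)} = \left(-123\right) \left(-54\right) + \frac{-4 - 1}{-1 - 1} = 6642 + \frac{1}{-2} \left(-5\right) = 6642 - - \frac{5}{2} = 6642 + \frac{5}{2} = \frac{13289}{2}$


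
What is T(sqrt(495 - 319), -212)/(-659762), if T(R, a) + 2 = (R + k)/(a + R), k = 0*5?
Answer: 5607/1846014076 + 53*sqrt(11)/1846014076 ≈ 3.1326e-6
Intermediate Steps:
k = 0
T(R, a) = -2 + R/(R + a) (T(R, a) = -2 + (R + 0)/(a + R) = -2 + R/(R + a))
T(sqrt(495 - 319), -212)/(-659762) = ((-sqrt(495 - 319) - 2*(-212))/(sqrt(495 - 319) - 212))/(-659762) = ((-sqrt(176) + 424)/(sqrt(176) - 212))*(-1/659762) = ((-4*sqrt(11) + 424)/(4*sqrt(11) - 212))*(-1/659762) = ((-4*sqrt(11) + 424)/(-212 + 4*sqrt(11)))*(-1/659762) = ((424 - 4*sqrt(11))/(-212 + 4*sqrt(11)))*(-1/659762) = -(424 - 4*sqrt(11))/(659762*(-212 + 4*sqrt(11)))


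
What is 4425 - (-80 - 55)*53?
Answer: 11580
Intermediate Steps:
4425 - (-80 - 55)*53 = 4425 - (-135)*53 = 4425 - 1*(-7155) = 4425 + 7155 = 11580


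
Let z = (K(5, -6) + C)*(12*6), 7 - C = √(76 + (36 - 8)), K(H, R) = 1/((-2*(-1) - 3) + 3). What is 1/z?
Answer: -5/2292 - √26/1719 ≈ -0.0051478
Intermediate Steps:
K(H, R) = ½ (K(H, R) = 1/((2 - 3) + 3) = 1/(-1 + 3) = 1/2 = ½)
C = 7 - 2*√26 (C = 7 - √(76 + (36 - 8)) = 7 - √(76 + 28) = 7 - √104 = 7 - 2*√26 ≈ -3.1980)
z = 540 - 144*√26 (z = (½ + (7 - 2*√26))*(12*6) = (15/2 - 2*√26)*72 = 540 - 144*√26 ≈ -194.26)
1/z = 1/(540 - 144*√26)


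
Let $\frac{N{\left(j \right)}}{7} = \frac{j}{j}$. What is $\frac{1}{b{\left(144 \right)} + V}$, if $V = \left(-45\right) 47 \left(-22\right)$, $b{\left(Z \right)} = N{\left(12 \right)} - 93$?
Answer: $\frac{1}{46444} \approx 2.1531 \cdot 10^{-5}$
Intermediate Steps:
$N{\left(j \right)} = 7$ ($N{\left(j \right)} = 7 \frac{j}{j} = 7 \cdot 1 = 7$)
$b{\left(Z \right)} = -86$ ($b{\left(Z \right)} = 7 - 93 = -86$)
$V = 46530$ ($V = \left(-2115\right) \left(-22\right) = 46530$)
$\frac{1}{b{\left(144 \right)} + V} = \frac{1}{-86 + 46530} = \frac{1}{46444}$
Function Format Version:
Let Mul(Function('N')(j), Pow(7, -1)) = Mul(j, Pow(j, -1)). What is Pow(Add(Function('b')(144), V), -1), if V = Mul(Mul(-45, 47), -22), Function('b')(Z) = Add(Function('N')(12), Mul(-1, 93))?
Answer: Rational(1, 46444) ≈ 2.1531e-5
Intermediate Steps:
Function('N')(j) = 7 (Function('N')(j) = Mul(7, Mul(j, Pow(j, -1))) = Mul(7, 1) = 7)
Function('b')(Z) = -86 (Function('b')(Z) = Add(7, Mul(-1, 93)) = Add(7, -93) = -86)
V = 46530 (V = Mul(-2115, -22) = 46530)
Pow(Add(Function('b')(144), V), -1) = Pow(Add(-86, 46530), -1) = Pow(46444, -1) = Rational(1, 46444)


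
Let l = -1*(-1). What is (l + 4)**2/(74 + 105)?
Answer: 25/179 ≈ 0.13966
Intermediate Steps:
l = 1
(l + 4)**2/(74 + 105) = (1 + 4)**2/(74 + 105) = 5**2/179 = 25*(1/179) = 25/179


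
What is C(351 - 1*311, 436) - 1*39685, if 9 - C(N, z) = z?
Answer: -40112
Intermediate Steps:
C(N, z) = 9 - z
C(351 - 1*311, 436) - 1*39685 = (9 - 1*436) - 1*39685 = (9 - 436) - 39685 = -427 - 39685 = -40112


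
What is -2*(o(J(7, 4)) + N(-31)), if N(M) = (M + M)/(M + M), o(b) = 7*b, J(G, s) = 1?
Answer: -16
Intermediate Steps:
N(M) = 1 (N(M) = (2*M)/((2*M)) = (2*M)*(1/(2*M)) = 1)
-2*(o(J(7, 4)) + N(-31)) = -2*(7*1 + 1) = -2*(7 + 1) = -2*8 = -16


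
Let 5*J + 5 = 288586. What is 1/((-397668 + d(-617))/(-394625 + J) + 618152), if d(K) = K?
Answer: 1684544/1041306234113 ≈ 1.6177e-6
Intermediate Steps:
J = 288581/5 (J = -1 + (⅕)*288586 = -1 + 288586/5 = 288581/5 ≈ 57716.)
1/((-397668 + d(-617))/(-394625 + J) + 618152) = 1/((-397668 - 617)/(-394625 + 288581/5) + 618152) = 1/(-398285/(-1684544/5) + 618152) = 1/(-398285*(-5/1684544) + 618152) = 1/(1991425/1684544 + 618152) = 1/(1041306234113/1684544) = 1684544/1041306234113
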